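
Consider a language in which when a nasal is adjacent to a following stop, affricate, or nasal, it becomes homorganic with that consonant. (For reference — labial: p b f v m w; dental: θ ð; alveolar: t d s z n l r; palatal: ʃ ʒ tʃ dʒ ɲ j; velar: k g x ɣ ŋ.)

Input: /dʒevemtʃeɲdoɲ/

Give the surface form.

/m/ before /tʃ/ (palatal) → [ɲ]
/ɲ/ before /d/ (alveolar) → [n]

[dʒeveɲtʃendoɲ]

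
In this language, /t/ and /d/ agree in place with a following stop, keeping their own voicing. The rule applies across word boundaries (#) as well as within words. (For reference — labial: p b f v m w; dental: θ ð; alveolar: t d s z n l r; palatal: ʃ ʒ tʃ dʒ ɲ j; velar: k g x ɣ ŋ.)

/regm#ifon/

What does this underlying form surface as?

no segment meets the rule's conditions; no change.

[regm#ifon]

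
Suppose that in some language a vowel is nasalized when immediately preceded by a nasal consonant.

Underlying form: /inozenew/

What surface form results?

/o/ after nasal /n/ → [õ]
/e/ after nasal /n/ → [ẽ]

[inõzenẽw]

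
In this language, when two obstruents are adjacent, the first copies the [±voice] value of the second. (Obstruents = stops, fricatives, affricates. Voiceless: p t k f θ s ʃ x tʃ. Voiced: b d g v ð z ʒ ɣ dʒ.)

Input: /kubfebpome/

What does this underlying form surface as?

[kupfeppome]

/b/ before /f/ (voiceless) → [p]
/b/ before /p/ (voiceless) → [p]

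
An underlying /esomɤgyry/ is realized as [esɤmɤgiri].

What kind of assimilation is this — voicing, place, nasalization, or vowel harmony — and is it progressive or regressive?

vowel harmony, progressive

/o/→[ɤ] /y/→[i] /y/→[i].
Vowels agree with the first vowel, so the harmony is progressive.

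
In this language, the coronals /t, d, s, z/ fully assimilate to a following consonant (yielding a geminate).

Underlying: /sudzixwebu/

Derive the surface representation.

[suzzixwebu]

/d/ before /z/ → [z] (total assimilation)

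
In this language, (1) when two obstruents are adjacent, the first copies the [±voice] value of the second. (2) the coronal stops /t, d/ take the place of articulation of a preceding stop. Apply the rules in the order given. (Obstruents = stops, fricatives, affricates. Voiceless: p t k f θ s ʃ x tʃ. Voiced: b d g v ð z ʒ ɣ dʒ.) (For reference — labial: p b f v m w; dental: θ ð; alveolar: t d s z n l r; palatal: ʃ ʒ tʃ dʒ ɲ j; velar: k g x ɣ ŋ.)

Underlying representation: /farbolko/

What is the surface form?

Rule 1: no segment meets the rule's conditions; no change.
After rule 1: farbolko
Rule 2: no segment meets the rule's conditions; no change.

[farbolko]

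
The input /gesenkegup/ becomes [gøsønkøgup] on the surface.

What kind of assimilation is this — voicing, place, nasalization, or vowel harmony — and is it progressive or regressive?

vowel harmony, regressive

/e/→[ø] /e/→[ø] /e/→[ø].
Vowels agree with the last vowel, so the harmony is regressive.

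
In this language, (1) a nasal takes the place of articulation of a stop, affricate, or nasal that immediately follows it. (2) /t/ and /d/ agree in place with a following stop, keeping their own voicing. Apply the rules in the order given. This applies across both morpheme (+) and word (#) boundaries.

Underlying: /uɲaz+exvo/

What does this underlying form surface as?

Rule 1: no segment meets the rule's conditions; no change.
After rule 1: uɲaz+exvo
Rule 2: no segment meets the rule's conditions; no change.

[uɲaz+exvo]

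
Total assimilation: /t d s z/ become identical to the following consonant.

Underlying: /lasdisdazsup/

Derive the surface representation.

/s/ before /d/ → [d] (total assimilation)
/s/ before /d/ → [d] (total assimilation)
/z/ before /s/ → [s] (total assimilation)

[laddiddassup]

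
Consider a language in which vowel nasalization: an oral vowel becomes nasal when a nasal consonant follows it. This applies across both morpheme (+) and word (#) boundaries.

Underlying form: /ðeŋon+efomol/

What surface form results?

[ðẽŋõn+efõmol]

/e/ before nasal /ŋ/ → [ẽ]
/o/ before nasal /n/ → [õ]
/o/ before nasal /m/ → [õ]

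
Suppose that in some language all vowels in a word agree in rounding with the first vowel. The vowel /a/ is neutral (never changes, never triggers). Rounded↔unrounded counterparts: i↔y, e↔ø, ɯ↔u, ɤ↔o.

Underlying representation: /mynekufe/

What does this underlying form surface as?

/e/ harmonizes with /y/ ([+round]) → [ø]
/e/ harmonizes with /y/ ([+round]) → [ø]

[mynøkufø]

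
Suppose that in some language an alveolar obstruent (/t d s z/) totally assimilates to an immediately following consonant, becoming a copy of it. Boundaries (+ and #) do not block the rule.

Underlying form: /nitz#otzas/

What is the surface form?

/t/ before /z/ → [z] (total assimilation)
/t/ before /z/ → [z] (total assimilation)

[nizz#ozzas]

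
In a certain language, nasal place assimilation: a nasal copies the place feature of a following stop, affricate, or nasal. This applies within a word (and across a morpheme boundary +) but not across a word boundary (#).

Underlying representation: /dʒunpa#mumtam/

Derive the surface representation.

[dʒumpa#muntam]

/n/ before /p/ (labial) → [m]
/m/ before /t/ (alveolar) → [n]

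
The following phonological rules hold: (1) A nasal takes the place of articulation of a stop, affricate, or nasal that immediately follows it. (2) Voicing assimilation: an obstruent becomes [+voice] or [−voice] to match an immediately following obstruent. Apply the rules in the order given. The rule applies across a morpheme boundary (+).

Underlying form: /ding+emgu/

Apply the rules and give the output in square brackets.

Rule 1: /n/ before /g/ (velar) → [ŋ]
Rule 1: /m/ before /g/ (velar) → [ŋ]
After rule 1: diŋg+eŋgu
Rule 2: no segment meets the rule's conditions; no change.

[diŋg+eŋgu]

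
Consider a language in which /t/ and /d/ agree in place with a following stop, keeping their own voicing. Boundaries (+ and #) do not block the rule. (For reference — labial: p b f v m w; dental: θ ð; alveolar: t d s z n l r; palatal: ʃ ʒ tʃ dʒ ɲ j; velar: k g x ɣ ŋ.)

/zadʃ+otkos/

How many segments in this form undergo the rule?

1

/t/ before /k/ (velar) → [k]
1 segment changes.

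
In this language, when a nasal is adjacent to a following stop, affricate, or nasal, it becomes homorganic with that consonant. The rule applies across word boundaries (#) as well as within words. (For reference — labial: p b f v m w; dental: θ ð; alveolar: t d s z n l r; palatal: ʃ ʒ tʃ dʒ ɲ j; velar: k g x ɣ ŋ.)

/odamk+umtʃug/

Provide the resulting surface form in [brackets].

/m/ before /k/ (velar) → [ŋ]
/m/ before /tʃ/ (palatal) → [ɲ]

[odaŋk+uɲtʃug]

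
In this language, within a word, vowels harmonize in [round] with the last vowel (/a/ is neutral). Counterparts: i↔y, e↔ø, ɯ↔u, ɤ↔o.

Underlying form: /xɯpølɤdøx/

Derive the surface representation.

[xupølodøx]

/ɯ/ harmonizes with /ø/ ([+round]) → [u]
/ɤ/ harmonizes with /ø/ ([+round]) → [o]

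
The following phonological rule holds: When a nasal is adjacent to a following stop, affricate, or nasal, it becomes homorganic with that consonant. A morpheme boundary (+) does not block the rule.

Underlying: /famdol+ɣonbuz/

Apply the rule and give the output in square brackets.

[fandol+ɣombuz]

/m/ before /d/ (alveolar) → [n]
/n/ before /b/ (labial) → [m]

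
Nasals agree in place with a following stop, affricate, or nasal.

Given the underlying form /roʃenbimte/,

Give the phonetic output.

/n/ before /b/ (labial) → [m]
/m/ before /t/ (alveolar) → [n]

[roʃembinte]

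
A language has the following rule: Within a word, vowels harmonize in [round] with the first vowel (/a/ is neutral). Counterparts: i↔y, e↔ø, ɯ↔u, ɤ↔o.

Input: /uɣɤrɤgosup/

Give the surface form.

[uɣorogosup]

/ɤ/ harmonizes with /u/ ([+round]) → [o]
/ɤ/ harmonizes with /u/ ([+round]) → [o]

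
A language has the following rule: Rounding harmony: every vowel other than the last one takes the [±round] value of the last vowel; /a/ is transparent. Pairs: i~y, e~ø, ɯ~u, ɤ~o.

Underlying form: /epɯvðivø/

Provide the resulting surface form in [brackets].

[øpuvðyvø]

/e/ harmonizes with /ø/ ([+round]) → [ø]
/ɯ/ harmonizes with /ø/ ([+round]) → [u]
/i/ harmonizes with /ø/ ([+round]) → [y]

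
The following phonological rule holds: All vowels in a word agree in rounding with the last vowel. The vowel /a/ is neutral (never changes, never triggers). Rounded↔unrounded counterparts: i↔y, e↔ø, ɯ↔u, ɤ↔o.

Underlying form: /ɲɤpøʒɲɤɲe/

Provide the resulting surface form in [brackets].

/ø/ harmonizes with /e/ ([-round]) → [e]

[ɲɤpeʒɲɤɲe]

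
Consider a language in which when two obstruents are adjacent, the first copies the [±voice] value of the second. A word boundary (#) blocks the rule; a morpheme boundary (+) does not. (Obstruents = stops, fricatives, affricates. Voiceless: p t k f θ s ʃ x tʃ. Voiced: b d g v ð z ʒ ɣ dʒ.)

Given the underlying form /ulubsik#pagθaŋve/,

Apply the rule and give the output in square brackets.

/b/ before /s/ (voiceless) → [p]
/g/ before /θ/ (voiceless) → [k]

[ulupsik#pakθaŋve]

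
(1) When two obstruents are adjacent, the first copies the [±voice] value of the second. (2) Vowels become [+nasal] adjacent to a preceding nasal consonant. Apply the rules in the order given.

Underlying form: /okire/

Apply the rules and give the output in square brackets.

Rule 1: no segment meets the rule's conditions; no change.
After rule 1: okire
Rule 2: no segment meets the rule's conditions; no change.

[okire]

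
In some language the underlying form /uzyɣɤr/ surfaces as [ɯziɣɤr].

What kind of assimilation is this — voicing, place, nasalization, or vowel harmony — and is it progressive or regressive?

/u/→[ɯ] /y/→[i].
Vowels agree with the last vowel, so the harmony is regressive.

vowel harmony, regressive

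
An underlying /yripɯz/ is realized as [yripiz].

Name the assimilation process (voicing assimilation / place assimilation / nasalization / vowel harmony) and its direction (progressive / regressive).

/ɯ/→[i].
Vowels agree with the first vowel, so the harmony is progressive.

vowel harmony, progressive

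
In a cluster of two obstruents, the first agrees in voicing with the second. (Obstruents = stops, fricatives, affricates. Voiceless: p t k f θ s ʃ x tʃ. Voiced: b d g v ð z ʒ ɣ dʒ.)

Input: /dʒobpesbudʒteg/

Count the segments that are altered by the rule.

/b/ before /p/ (voiceless) → [p]
/s/ before /b/ (voiced) → [z]
/dʒ/ before /t/ (voiceless) → [tʃ]
3 segments change.

3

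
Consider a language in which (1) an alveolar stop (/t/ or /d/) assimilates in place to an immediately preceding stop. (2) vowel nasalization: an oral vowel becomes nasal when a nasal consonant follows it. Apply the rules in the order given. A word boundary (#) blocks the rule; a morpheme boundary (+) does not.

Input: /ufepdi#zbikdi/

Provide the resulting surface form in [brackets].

[ufepbi#zbikgi]

Rule 1: /d/ after /p/ (labial) → [b]
Rule 1: /d/ after /k/ (velar) → [g]
After rule 1: ufepbi#zbikgi
Rule 2: no segment meets the rule's conditions; no change.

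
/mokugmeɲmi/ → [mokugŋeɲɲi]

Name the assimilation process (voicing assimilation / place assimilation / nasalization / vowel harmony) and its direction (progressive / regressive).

/m/→[ŋ] /m/→[ɲ].
Each target copies a feature from the preceding segment, so the direction is progressive.

place assimilation, progressive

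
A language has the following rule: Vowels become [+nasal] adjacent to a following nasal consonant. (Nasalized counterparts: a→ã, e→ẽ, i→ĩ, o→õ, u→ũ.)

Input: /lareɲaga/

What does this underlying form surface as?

/e/ before nasal /ɲ/ → [ẽ]

[larẽɲaga]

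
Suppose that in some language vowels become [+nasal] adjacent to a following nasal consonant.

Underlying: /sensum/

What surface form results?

[sẽnsũm]

/e/ before nasal /n/ → [ẽ]
/u/ before nasal /m/ → [ũ]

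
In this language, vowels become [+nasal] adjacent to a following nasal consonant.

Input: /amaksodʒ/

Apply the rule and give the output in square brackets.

[ãmaksodʒ]

/a/ before nasal /m/ → [ã]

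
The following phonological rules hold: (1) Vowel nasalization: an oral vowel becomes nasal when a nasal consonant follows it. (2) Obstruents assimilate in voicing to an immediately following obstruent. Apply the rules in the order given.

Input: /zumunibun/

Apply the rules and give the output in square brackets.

[zũmũnibũn]

Rule 1: /u/ before nasal /m/ → [ũ]
Rule 1: /u/ before nasal /n/ → [ũ]
Rule 1: /u/ before nasal /n/ → [ũ]
After rule 1: zũmũnibũn
Rule 2: no segment meets the rule's conditions; no change.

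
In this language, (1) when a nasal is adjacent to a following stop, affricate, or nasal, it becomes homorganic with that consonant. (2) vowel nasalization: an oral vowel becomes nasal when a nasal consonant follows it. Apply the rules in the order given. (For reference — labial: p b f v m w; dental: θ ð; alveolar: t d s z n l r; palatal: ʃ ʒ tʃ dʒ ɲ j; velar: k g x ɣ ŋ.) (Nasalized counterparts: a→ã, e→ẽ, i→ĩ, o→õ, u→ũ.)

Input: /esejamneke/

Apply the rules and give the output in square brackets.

Rule 1: /m/ before /n/ (alveolar) → [n]
After rule 1: esejanneke
Rule 2: /a/ before nasal /n/ → [ã]

[esejãnneke]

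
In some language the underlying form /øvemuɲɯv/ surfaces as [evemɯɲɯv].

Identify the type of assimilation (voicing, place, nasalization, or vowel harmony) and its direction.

/ø/→[e] /u/→[ɯ].
Vowels agree with the last vowel, so the harmony is regressive.

vowel harmony, regressive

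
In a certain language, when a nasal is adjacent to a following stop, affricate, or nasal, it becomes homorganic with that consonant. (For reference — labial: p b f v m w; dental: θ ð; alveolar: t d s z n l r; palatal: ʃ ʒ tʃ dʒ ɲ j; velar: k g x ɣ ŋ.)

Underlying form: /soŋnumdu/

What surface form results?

[sonnundu]

/ŋ/ before /n/ (alveolar) → [n]
/m/ before /d/ (alveolar) → [n]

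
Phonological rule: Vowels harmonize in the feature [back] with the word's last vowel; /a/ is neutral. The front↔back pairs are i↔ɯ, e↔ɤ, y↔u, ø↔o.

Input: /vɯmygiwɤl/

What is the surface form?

/y/ harmonizes with /ɤ/ ([+back]) → [u]
/i/ harmonizes with /ɤ/ ([+back]) → [ɯ]

[vɯmugɯwɤl]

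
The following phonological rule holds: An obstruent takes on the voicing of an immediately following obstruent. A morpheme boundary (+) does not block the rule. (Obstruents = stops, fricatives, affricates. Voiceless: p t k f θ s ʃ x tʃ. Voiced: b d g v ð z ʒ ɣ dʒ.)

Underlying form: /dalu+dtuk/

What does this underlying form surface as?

[dalu+ttuk]

/d/ before /t/ (voiceless) → [t]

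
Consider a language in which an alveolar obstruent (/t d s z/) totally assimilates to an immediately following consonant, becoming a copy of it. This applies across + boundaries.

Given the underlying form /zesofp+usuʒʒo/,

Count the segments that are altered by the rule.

0

No segment meets the rule's conditions.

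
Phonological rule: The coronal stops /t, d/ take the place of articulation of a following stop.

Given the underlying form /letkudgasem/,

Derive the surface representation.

[lekkuggasem]

/t/ before /k/ (velar) → [k]
/d/ before /g/ (velar) → [g]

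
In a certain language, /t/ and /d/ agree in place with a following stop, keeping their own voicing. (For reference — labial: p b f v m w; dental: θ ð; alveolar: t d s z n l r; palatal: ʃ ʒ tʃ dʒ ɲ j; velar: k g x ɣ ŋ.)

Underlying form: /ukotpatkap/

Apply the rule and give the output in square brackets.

/t/ before /p/ (labial) → [p]
/t/ before /k/ (velar) → [k]

[ukoppakkap]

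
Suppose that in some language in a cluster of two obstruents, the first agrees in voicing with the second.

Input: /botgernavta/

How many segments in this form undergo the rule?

2

/t/ before /g/ (voiced) → [d]
/v/ before /t/ (voiceless) → [f]
2 segments change.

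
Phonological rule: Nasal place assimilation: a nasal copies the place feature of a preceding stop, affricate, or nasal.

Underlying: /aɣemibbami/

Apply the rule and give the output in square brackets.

no segment meets the rule's conditions; no change.

[aɣemibbami]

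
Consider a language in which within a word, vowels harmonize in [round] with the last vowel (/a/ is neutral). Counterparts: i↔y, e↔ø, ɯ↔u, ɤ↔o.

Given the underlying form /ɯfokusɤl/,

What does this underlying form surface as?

/o/ harmonizes with /ɤ/ ([-round]) → [ɤ]
/u/ harmonizes with /ɤ/ ([-round]) → [ɯ]

[ɯfɤkɯsɤl]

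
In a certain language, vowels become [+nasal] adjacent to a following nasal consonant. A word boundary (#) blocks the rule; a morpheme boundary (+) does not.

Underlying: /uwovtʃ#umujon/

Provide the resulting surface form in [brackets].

/u/ before nasal /m/ → [ũ]
/o/ before nasal /n/ → [õ]

[uwovtʃ#ũmujõn]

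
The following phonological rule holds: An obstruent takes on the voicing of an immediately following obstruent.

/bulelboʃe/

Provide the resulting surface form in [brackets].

[bulelboʃe]

no segment meets the rule's conditions; no change.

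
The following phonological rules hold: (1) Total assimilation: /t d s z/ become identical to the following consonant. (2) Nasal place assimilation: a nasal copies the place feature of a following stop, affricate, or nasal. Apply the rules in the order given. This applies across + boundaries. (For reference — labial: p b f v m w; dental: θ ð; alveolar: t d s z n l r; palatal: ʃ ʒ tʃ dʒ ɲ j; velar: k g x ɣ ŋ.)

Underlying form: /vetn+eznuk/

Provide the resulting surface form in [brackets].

Rule 1: /t/ before /n/ → [n] (total assimilation)
Rule 1: /z/ before /n/ → [n] (total assimilation)
After rule 1: venn+ennuk
Rule 2: no segment meets the rule's conditions; no change.

[venn+ennuk]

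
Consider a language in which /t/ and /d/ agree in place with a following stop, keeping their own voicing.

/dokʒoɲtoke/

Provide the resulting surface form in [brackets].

[dokʒoɲtoke]

no segment meets the rule's conditions; no change.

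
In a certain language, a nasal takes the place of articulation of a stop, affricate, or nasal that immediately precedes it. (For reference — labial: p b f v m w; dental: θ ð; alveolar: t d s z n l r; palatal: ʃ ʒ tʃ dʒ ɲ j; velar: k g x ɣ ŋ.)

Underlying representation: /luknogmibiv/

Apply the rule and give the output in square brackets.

[lukŋogŋibiv]

/n/ after /k/ (velar) → [ŋ]
/m/ after /g/ (velar) → [ŋ]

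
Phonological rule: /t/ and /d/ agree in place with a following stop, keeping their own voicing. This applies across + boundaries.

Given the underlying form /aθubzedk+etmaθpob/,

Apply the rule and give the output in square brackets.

[aθubzegk+etmaθpob]

/d/ before /k/ (velar) → [g]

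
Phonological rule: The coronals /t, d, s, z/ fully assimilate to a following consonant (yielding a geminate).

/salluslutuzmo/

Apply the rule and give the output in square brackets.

[sallullutummo]

/s/ before /l/ → [l] (total assimilation)
/z/ before /m/ → [m] (total assimilation)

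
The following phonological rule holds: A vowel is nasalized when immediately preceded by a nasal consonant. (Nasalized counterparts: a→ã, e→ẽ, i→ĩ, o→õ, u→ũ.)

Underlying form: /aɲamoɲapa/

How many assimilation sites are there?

/a/ after nasal /ɲ/ → [ã]
/o/ after nasal /m/ → [õ]
/a/ after nasal /ɲ/ → [ã]
3 segments change.

3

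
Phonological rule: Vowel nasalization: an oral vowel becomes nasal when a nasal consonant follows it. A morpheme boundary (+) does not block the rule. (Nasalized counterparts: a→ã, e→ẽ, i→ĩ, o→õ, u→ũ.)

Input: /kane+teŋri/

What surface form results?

[kãne+tẽŋri]

/a/ before nasal /n/ → [ã]
/e/ before nasal /ŋ/ → [ẽ]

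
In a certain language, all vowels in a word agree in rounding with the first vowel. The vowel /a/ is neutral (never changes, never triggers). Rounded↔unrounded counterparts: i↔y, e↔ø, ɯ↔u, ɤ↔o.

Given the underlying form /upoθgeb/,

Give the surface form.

/e/ harmonizes with /u/ ([+round]) → [ø]

[upoθgøb]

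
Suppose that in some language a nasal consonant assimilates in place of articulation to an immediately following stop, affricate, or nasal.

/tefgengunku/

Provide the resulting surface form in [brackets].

[tefgeŋguŋku]

/n/ before /g/ (velar) → [ŋ]
/n/ before /k/ (velar) → [ŋ]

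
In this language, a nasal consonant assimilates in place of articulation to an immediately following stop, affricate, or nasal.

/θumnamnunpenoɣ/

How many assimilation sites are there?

/m/ before /n/ (alveolar) → [n]
/m/ before /n/ (alveolar) → [n]
/n/ before /p/ (labial) → [m]
3 segments change.

3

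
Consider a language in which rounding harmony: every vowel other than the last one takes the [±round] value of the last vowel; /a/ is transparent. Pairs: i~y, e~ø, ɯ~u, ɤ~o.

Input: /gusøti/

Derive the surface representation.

[gɯseti]

/u/ harmonizes with /i/ ([-round]) → [ɯ]
/ø/ harmonizes with /i/ ([-round]) → [e]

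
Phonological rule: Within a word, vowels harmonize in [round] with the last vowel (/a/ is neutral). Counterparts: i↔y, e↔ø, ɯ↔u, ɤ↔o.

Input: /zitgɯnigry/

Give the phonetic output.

[zytgunygry]

/i/ harmonizes with /y/ ([+round]) → [y]
/ɯ/ harmonizes with /y/ ([+round]) → [u]
/i/ harmonizes with /y/ ([+round]) → [y]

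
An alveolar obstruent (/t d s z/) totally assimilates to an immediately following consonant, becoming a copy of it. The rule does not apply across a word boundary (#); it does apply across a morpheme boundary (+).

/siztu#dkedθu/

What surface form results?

/z/ before /t/ → [t] (total assimilation)
/d/ before /k/ → [k] (total assimilation)
/d/ before /θ/ → [θ] (total assimilation)

[sittu#kkeθθu]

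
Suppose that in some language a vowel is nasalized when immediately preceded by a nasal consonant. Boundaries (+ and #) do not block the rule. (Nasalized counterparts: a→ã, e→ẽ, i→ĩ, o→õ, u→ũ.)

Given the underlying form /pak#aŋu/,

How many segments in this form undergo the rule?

/u/ after nasal /ŋ/ → [ũ]
1 segment changes.

1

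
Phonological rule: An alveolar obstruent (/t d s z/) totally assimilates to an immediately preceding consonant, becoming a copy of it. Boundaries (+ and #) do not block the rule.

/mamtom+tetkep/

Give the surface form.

[mammom+metkep]

/t/ after /m/ → [m] (total assimilation)
/t/ after /m/ → [m] (total assimilation)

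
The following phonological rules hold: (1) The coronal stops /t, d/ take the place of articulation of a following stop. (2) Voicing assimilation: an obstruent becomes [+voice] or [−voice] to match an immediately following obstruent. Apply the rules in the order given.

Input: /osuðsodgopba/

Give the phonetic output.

Rule 1: /d/ before /g/ (velar) → [g]
After rule 1: osuðsoggopba
Rule 2: /ð/ before /s/ (voiceless) → [θ]
Rule 2: /p/ before /b/ (voiced) → [b]

[osuθsoggobba]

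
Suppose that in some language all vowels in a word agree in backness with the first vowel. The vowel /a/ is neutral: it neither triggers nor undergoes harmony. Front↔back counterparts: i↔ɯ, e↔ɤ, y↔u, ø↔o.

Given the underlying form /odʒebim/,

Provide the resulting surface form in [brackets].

/e/ harmonizes with /o/ ([+back]) → [ɤ]
/i/ harmonizes with /o/ ([+back]) → [ɯ]

[odʒɤbɯm]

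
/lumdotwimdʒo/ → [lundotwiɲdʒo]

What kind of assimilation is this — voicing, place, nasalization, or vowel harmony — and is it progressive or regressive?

/m/→[n] /m/→[ɲ].
Each target copies a feature from the following segment, so the direction is regressive.

place assimilation, regressive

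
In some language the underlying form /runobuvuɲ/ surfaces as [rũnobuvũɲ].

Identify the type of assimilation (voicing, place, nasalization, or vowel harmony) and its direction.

nasalization, regressive

/u/→[ũ] /u/→[ũ].
Each target copies a feature from the following segment, so the direction is regressive.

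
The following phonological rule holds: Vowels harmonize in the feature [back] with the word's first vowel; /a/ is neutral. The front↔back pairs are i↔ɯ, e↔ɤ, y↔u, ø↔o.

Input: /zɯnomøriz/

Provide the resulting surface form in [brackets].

[zɯnomorɯz]

/ø/ harmonizes with /ɯ/ ([+back]) → [o]
/i/ harmonizes with /ɯ/ ([+back]) → [ɯ]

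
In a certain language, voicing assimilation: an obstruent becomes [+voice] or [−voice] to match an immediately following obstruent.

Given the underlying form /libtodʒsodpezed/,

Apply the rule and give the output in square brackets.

[liptotʃsotpezed]

/b/ before /t/ (voiceless) → [p]
/dʒ/ before /s/ (voiceless) → [tʃ]
/d/ before /p/ (voiceless) → [t]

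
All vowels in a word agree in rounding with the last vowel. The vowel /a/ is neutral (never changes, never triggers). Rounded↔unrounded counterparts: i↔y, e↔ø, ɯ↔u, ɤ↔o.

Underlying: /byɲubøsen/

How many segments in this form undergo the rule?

3

/y/ harmonizes with /e/ ([-round]) → [i]
/u/ harmonizes with /e/ ([-round]) → [ɯ]
/ø/ harmonizes with /e/ ([-round]) → [e]
3 segments change.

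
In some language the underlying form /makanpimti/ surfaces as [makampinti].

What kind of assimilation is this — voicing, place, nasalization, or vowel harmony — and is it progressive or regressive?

place assimilation, regressive

/n/→[m] /m/→[n].
Each target copies a feature from the following segment, so the direction is regressive.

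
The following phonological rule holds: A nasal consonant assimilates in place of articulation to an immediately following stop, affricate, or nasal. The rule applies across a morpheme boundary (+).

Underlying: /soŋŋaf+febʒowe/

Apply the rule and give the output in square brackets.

[soŋŋaf+febʒowe]

no segment meets the rule's conditions; no change.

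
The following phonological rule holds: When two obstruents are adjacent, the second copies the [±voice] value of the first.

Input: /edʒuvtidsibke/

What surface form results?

/t/ after /v/ (voiced) → [d]
/s/ after /d/ (voiced) → [z]
/k/ after /b/ (voiced) → [g]

[edʒuvdidzibge]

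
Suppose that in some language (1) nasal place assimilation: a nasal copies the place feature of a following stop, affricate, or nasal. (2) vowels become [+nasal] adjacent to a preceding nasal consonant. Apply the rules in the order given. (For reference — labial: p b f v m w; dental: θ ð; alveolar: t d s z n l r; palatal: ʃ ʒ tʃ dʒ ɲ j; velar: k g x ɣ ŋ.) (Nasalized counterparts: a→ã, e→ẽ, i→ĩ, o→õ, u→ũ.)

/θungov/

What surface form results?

Rule 1: /n/ before /g/ (velar) → [ŋ]
After rule 1: θuŋgov
Rule 2: no segment meets the rule's conditions; no change.

[θuŋgov]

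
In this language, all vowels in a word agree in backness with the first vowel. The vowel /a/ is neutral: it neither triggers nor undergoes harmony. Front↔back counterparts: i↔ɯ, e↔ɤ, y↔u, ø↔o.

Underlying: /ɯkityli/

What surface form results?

[ɯkɯtulɯ]

/i/ harmonizes with /ɯ/ ([+back]) → [ɯ]
/y/ harmonizes with /ɯ/ ([+back]) → [u]
/i/ harmonizes with /ɯ/ ([+back]) → [ɯ]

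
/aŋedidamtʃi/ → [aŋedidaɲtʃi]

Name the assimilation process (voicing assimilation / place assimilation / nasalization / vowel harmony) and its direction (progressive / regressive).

/m/→[ɲ].
Each target copies a feature from the following segment, so the direction is regressive.

place assimilation, regressive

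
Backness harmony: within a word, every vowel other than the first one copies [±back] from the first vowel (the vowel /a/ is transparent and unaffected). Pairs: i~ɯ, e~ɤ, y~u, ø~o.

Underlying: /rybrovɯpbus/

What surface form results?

/o/ harmonizes with /y/ ([-back]) → [ø]
/ɯ/ harmonizes with /y/ ([-back]) → [i]
/u/ harmonizes with /y/ ([-back]) → [y]

[rybrøvipbys]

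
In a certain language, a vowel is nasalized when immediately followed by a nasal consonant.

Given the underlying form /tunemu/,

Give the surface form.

/u/ before nasal /n/ → [ũ]
/e/ before nasal /m/ → [ẽ]

[tũnẽmu]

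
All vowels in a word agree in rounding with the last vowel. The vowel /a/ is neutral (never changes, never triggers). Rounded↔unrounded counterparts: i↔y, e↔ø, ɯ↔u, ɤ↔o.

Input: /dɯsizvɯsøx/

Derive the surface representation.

/ɯ/ harmonizes with /ø/ ([+round]) → [u]
/i/ harmonizes with /ø/ ([+round]) → [y]
/ɯ/ harmonizes with /ø/ ([+round]) → [u]

[dusyzvusøx]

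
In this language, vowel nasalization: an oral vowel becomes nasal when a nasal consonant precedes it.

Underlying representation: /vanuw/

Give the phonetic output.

[vanũw]

/u/ after nasal /n/ → [ũ]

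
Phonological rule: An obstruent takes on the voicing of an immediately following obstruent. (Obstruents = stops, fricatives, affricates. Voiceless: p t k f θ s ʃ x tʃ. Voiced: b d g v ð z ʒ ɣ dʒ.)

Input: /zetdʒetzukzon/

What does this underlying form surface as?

[zeddʒedzugzon]

/t/ before /dʒ/ (voiced) → [d]
/t/ before /z/ (voiced) → [d]
/k/ before /z/ (voiced) → [g]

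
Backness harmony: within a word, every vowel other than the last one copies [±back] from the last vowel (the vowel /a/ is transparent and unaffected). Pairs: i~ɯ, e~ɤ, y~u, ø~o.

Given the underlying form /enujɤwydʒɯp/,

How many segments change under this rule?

/e/ harmonizes with /ɯ/ ([+back]) → [ɤ]
/y/ harmonizes with /ɯ/ ([+back]) → [u]
2 segments change.

2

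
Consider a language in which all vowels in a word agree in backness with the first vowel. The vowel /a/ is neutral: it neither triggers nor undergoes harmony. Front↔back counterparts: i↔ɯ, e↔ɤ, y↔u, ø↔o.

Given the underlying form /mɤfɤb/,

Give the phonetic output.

[mɤfɤb]

no segment meets the rule's conditions; no change.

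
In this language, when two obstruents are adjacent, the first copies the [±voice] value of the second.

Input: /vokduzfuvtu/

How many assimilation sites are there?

3

/k/ before /d/ (voiced) → [g]
/z/ before /f/ (voiceless) → [s]
/v/ before /t/ (voiceless) → [f]
3 segments change.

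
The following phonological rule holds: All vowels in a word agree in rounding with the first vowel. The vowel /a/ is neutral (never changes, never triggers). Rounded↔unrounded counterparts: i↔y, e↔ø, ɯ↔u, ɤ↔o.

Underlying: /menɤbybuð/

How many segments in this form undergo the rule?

/y/ harmonizes with /e/ ([-round]) → [i]
/u/ harmonizes with /e/ ([-round]) → [ɯ]
2 segments change.

2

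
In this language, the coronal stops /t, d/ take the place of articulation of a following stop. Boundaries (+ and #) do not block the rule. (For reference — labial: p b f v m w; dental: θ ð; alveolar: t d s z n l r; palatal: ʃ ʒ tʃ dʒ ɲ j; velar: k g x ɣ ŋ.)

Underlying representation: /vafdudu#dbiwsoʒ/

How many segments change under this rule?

1

/d/ before /b/ (labial) → [b]
1 segment changes.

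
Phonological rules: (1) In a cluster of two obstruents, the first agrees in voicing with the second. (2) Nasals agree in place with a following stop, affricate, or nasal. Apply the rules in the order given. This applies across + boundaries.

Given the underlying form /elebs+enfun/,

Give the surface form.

Rule 1: /b/ before /s/ (voiceless) → [p]
After rule 1: eleps+enfun
Rule 2: no segment meets the rule's conditions; no change.

[eleps+enfun]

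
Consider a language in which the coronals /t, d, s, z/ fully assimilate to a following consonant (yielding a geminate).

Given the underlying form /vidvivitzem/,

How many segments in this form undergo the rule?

2

/d/ before /v/ → [v] (total assimilation)
/t/ before /z/ → [z] (total assimilation)
2 segments change.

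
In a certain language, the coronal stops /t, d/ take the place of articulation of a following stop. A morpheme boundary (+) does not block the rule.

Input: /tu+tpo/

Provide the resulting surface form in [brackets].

/t/ before /p/ (labial) → [p]

[tu+ppo]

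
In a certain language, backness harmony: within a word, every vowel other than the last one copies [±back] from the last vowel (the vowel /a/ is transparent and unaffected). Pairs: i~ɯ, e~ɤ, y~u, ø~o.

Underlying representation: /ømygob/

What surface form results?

[omugob]

/ø/ harmonizes with /o/ ([+back]) → [o]
/y/ harmonizes with /o/ ([+back]) → [u]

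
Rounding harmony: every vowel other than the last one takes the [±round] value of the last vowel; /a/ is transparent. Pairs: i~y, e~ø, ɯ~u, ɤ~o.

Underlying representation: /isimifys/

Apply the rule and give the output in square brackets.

/i/ harmonizes with /y/ ([+round]) → [y]
/i/ harmonizes with /y/ ([+round]) → [y]
/i/ harmonizes with /y/ ([+round]) → [y]

[ysymyfys]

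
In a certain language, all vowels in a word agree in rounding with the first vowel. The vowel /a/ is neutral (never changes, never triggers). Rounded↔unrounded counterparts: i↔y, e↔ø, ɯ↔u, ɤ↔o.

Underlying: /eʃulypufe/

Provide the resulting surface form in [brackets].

/u/ harmonizes with /e/ ([-round]) → [ɯ]
/y/ harmonizes with /e/ ([-round]) → [i]
/u/ harmonizes with /e/ ([-round]) → [ɯ]

[eʃɯlipɯfe]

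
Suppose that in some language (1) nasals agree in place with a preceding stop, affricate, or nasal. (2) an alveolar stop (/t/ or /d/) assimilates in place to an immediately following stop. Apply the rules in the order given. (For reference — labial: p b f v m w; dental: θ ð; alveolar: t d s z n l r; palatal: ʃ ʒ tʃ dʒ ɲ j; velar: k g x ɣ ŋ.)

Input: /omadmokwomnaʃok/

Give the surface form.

Rule 1: /m/ after /d/ (alveolar) → [n]
Rule 1: /n/ after /m/ (labial) → [m]
After rule 1: omadnokwommaʃok
Rule 2: no segment meets the rule's conditions; no change.

[omadnokwommaʃok]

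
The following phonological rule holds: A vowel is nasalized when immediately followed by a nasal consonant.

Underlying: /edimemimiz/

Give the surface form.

/i/ before nasal /m/ → [ĩ]
/e/ before nasal /m/ → [ẽ]
/i/ before nasal /m/ → [ĩ]

[edĩmẽmĩmiz]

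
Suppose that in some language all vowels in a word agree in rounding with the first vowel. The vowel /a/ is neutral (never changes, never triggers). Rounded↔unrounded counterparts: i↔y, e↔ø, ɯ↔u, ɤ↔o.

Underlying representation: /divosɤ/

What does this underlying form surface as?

/o/ harmonizes with /i/ ([-round]) → [ɤ]

[divɤsɤ]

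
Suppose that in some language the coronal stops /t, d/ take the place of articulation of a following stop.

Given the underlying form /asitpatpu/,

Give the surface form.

/t/ before /p/ (labial) → [p]
/t/ before /p/ (labial) → [p]

[asippappu]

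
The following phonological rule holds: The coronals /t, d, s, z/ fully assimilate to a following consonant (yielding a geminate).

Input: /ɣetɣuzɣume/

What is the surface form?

/t/ before /ɣ/ → [ɣ] (total assimilation)
/z/ before /ɣ/ → [ɣ] (total assimilation)

[ɣeɣɣuɣɣume]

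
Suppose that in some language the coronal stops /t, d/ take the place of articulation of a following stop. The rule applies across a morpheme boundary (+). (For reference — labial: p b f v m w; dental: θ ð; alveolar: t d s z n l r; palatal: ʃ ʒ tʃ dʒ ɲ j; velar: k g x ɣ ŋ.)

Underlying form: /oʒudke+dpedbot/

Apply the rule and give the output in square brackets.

[oʒugke+bpebbot]

/d/ before /k/ (velar) → [g]
/d/ before /p/ (labial) → [b]
/d/ before /b/ (labial) → [b]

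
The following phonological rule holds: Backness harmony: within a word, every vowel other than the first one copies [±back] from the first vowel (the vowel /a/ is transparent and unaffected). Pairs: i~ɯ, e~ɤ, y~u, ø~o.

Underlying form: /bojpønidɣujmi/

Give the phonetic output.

/ø/ harmonizes with /o/ ([+back]) → [o]
/i/ harmonizes with /o/ ([+back]) → [ɯ]
/i/ harmonizes with /o/ ([+back]) → [ɯ]

[bojponɯdɣujmɯ]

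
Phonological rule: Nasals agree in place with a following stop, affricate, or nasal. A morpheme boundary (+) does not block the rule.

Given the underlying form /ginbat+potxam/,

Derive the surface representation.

/n/ before /b/ (labial) → [m]

[gimbat+potxam]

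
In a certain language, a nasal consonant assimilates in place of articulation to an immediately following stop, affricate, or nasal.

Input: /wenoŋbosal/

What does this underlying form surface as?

/ŋ/ before /b/ (labial) → [m]

[wenombosal]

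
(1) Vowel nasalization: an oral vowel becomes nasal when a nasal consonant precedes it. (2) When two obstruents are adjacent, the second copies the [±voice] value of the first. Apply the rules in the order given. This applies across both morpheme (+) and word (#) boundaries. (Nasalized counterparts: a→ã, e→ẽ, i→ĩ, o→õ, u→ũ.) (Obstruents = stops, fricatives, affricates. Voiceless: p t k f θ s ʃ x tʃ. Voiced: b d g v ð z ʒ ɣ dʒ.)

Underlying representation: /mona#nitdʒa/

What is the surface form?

[mõnã#nĩttʃa]

Rule 1: /o/ after nasal /m/ → [õ]
Rule 1: /a/ after nasal /n/ → [ã]
Rule 1: /i/ after nasal /n/ → [ĩ]
After rule 1: mõnã#nĩtdʒa
Rule 2: /dʒ/ after /t/ (voiceless) → [tʃ]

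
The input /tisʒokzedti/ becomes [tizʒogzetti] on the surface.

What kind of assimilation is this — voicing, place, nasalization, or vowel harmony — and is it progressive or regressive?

voicing assimilation, regressive

/s/→[z] /k/→[g] /d/→[t].
Each target copies a feature from the following segment, so the direction is regressive.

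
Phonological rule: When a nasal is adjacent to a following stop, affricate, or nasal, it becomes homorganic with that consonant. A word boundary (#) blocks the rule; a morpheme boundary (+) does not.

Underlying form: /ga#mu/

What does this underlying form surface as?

no segment meets the rule's conditions; no change.

[ga#mu]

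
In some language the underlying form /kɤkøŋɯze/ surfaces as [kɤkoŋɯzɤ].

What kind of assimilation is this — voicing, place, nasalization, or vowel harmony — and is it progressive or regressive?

/ø/→[o] /e/→[ɤ].
Vowels agree with the first vowel, so the harmony is progressive.

vowel harmony, progressive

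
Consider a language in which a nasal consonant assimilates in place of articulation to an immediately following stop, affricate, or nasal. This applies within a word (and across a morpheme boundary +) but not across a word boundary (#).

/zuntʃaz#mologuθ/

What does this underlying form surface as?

/n/ before /tʃ/ (palatal) → [ɲ]

[zuɲtʃaz#mologuθ]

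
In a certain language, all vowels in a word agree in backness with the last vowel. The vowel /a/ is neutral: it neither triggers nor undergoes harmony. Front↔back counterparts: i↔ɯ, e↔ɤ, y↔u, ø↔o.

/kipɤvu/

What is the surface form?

[kɯpɤvu]

/i/ harmonizes with /u/ ([+back]) → [ɯ]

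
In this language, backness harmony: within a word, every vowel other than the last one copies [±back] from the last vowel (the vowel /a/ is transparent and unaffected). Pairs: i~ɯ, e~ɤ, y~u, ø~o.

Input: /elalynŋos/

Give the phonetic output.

/e/ harmonizes with /o/ ([+back]) → [ɤ]
/y/ harmonizes with /o/ ([+back]) → [u]

[ɤlalunŋos]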